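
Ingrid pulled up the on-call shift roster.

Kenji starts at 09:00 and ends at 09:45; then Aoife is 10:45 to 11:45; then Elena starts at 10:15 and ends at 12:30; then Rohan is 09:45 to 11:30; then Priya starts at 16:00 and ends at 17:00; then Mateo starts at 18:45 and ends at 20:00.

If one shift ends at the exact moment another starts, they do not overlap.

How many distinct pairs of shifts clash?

Check each pair: they overlap iff neither finishes before the other starts.
Sorted by start: Kenji, Rohan, Elena, Aoife, Priya, Mateo.
Rohan starts exactly when Kenji ends (back-to-back, no overlap), so Kenji has no further overlaps.
Elena starts before Rohan ends → Rohan and Elena overlap.
Aoife starts before Rohan ends → Rohan and Aoife overlap.
Priya starts after Rohan ends, so Rohan has no further overlaps.
Aoife starts before Elena ends → Elena and Aoife overlap.
Priya starts after Elena ends, so Elena has no further overlaps.
Priya starts after Aoife ends, so Aoife has no further overlaps.
Mateo starts after Priya ends.
Overlapping pairs: Aoife & Elena, Aoife & Rohan, Elena & Rohan — 3 in total.

3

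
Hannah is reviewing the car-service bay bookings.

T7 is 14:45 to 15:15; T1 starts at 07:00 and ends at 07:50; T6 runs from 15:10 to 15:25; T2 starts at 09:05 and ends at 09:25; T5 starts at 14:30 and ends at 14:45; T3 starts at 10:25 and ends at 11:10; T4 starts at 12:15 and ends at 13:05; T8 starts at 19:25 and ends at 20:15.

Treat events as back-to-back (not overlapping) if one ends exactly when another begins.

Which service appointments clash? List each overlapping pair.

Sorted by start: T1, T2, T3, T4, T5, T7, T6, T8.
T2 starts after T1 ends; T1 is clear from here.
T3 starts after T2 ends; T2 is clear from here.
T4 starts after T3 ends; T3 is clear from here.
T5 starts after T4 ends; T4 is clear from here.
T7 starts exactly when T5 ends (back-to-back, no overlap); T5 is clear from here.
T6 starts before T7 ends → T7 and T6 overlap.
T8 starts after T7 ends.
T8 starts after T6 ends.

T6 & T7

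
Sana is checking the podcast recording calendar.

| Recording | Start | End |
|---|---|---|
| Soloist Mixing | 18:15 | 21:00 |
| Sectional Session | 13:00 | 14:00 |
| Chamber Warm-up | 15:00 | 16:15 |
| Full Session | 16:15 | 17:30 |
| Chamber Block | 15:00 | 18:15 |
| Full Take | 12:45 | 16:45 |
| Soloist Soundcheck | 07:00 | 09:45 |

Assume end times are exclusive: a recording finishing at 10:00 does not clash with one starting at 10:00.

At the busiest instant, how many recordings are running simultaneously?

3

Sweep the timeline, counting +1 at each start and −1 at each end (ends before starts at a tie):
07:00 start Soloist Soundcheck → 1
09:45 end Soloist Soundcheck → 0
12:45 start Full Take → 1
13:00 start Sectional Session → 2
14:00 end Sectional Session → 1
15:00 start Chamber Block → 2
15:00 start Chamber Warm-up → 3
16:15 end Chamber Warm-up → 2
16:15 start Full Session → 3
16:45 end Full Take → 2
17:30 end Full Session → 1
18:15 end Chamber Block → 0
18:15 start Soloist Mixing → 1
21:00 end Soloist Mixing → 0
Peak is 3, at 15:00 (Chamber Block, Chamber Warm-up, Full Take).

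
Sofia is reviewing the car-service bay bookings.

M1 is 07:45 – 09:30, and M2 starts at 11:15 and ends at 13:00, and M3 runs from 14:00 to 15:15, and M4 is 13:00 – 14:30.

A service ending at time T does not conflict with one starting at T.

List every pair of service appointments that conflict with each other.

M3 & M4

Check each pair: they overlap iff neither finishes before the other starts.
Sorted by start: M1, M2, M4, M3.
M2 starts after M1 ends, so nothing later overlaps M1 either.
M4 starts exactly when M2 ends (back-to-back, no overlap), so nothing later overlaps M2 either.
M3 starts before M4 ends → M4 and M3 overlap.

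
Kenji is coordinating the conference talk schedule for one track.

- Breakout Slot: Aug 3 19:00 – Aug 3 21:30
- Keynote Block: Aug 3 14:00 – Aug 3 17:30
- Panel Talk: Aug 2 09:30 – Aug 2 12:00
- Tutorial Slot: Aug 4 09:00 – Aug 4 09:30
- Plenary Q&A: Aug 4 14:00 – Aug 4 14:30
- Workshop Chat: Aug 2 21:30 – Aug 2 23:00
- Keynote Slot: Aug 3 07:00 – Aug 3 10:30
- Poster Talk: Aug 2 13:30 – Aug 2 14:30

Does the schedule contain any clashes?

Sorted by start: Panel Talk, Poster Talk, Workshop Chat, Keynote Slot, Keynote Block, Breakout Slot, Tutorial Slot, Plenary Q&A.
Poster Talk starts after Panel Talk ends; Panel Talk is clear from here.
Workshop Chat starts after Poster Talk ends; Poster Talk is clear from here.
Keynote Slot starts after Workshop Chat ends; Workshop Chat is clear from here.
Keynote Block starts after Keynote Slot ends; Keynote Slot is clear from here.
Breakout Slot starts after Keynote Block ends; Keynote Block is clear from here.
Tutorial Slot starts after Breakout Slot ends; Breakout Slot is clear from here.
Plenary Q&A starts after Tutorial Slot ends.
Every pair is clear; the schedule has no overlaps.

No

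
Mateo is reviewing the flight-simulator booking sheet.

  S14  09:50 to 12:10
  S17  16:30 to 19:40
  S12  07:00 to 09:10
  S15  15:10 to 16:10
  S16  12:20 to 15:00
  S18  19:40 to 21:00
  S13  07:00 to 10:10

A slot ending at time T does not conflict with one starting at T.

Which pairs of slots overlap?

Sorted by start: S12, S13, S14, S16, S15, S17, S18.
S13 starts before S12 ends → S12 and S13 overlap.
S14 starts after S12 ends; S12 is clear from here.
S14 starts before S13 ends → S13 and S14 overlap.
S16 starts after S13 ends; S13 is clear from here.
S16 starts after S14 ends; S14 is clear from here.
S15 starts after S16 ends; S16 is clear from here.
S17 starts after S15 ends; S15 is clear from here.
S18 starts exactly when S17 ends (back-to-back, no overlap).

S12 & S13, S13 & S14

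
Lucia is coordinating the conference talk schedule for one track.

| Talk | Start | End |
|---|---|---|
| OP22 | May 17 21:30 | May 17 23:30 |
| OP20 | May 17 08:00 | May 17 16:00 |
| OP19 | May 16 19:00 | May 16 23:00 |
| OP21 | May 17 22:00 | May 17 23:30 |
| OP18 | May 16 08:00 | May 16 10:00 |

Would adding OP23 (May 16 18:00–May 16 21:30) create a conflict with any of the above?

OP18: ends May 16 10:00 at or before OP23 starts May 16 18:00 → clear.
OP19: starts May 16 19:00 before OP23 ends May 16 21:30, and ends May 16 23:00 after OP23 starts May 16 18:00 → overlap.
OP20: starts May 17 08:00 at or after OP23 ends May 16 21:30 → clear.
OP22: starts May 17 21:30 at or after OP23 ends May 16 21:30 → clear.
OP21: starts May 17 22:00 at or after OP23 ends May 16 21:30 → clear.
OP23 overlaps OP19.

Yes — it overlaps OP19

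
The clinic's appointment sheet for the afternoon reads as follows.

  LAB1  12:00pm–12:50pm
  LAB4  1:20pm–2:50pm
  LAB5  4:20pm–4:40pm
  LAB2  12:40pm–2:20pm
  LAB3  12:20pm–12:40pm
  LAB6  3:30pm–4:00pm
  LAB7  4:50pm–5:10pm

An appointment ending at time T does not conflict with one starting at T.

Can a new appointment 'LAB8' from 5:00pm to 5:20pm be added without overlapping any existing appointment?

LAB1: ends 12:50pm at or before LAB8 starts 5:00pm → clear.
LAB3: ends 12:40pm at or before LAB8 starts 5:00pm → clear.
LAB2: ends 2:20pm at or before LAB8 starts 5:00pm → clear.
LAB4: ends 2:50pm at or before LAB8 starts 5:00pm → clear.
LAB6: ends 4:00pm at or before LAB8 starts 5:00pm → clear.
LAB5: ends 4:40pm at or before LAB8 starts 5:00pm → clear.
LAB7: starts 4:50pm before LAB8 ends 5:20pm, and ends 5:10pm after LAB8 starts 5:00pm → overlap.
LAB8 overlaps LAB7.

No — it overlaps LAB7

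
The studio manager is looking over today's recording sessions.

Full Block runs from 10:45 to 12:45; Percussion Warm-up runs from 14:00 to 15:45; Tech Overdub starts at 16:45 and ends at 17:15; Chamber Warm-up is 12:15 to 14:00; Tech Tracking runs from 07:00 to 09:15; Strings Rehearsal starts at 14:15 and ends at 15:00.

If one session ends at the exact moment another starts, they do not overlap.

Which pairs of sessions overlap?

Chamber Warm-up & Full Block, Percussion Warm-up & Strings Rehearsal

Sorted by start: Tech Tracking, Full Block, Chamber Warm-up, Percussion Warm-up, Strings Rehearsal, Tech Overdub.
Full Block starts after Tech Tracking ends — done with Tech Tracking.
Chamber Warm-up starts before Full Block ends → Full Block and Chamber Warm-up overlap.
Percussion Warm-up starts after Full Block ends — done with Full Block.
Percussion Warm-up starts exactly when Chamber Warm-up ends (back-to-back, no overlap) — done with Chamber Warm-up.
Strings Rehearsal starts before Percussion Warm-up ends → Percussion Warm-up and Strings Rehearsal overlap.
Tech Overdub starts after Percussion Warm-up ends.
Tech Overdub starts after Strings Rehearsal ends.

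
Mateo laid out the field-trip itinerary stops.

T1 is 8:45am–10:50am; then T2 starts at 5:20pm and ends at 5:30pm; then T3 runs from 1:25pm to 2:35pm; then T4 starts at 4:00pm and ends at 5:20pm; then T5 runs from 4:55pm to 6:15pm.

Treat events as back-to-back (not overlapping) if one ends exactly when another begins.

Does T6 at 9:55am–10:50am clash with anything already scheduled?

T1: starts 8:45am before T6 ends 10:50am, and ends 10:50am after T6 starts 9:55am → overlap.
T3: starts 1:25pm at or after T6 ends 10:50am → clear.
T4: starts 4:00pm at or after T6 ends 10:50am → clear.
T5: starts 4:55pm at or after T6 ends 10:50am → clear.
T2: starts 5:20pm at or after T6 ends 10:50am → clear.
T6 overlaps T1.

Yes — it overlaps T1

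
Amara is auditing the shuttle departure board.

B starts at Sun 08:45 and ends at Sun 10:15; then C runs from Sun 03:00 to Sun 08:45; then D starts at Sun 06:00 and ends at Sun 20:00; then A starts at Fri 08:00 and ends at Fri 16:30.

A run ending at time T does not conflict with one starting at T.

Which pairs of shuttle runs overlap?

Sorted by start: A, C, D, B.
C starts after A ends — done with A.
D starts before C ends → C and D overlap.
B starts exactly when C ends (back-to-back, no overlap).
B starts before D ends → D and B overlap.

B & D, C & D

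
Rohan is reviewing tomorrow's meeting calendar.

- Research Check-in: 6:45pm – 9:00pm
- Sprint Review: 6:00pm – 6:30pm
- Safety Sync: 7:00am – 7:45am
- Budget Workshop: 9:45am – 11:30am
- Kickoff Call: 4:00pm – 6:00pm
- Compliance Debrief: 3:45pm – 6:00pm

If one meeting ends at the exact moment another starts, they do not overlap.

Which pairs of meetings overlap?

Check each pair: they overlap iff neither finishes before the other starts.
Sorted by start: Safety Sync, Budget Workshop, Compliance Debrief, Kickoff Call, Sprint Review, Research Check-in.
Budget Workshop starts after Safety Sync ends — done with Safety Sync.
Compliance Debrief starts after Budget Workshop ends — done with Budget Workshop.
Kickoff Call starts before Compliance Debrief ends → Compliance Debrief and Kickoff Call overlap.
Sprint Review starts exactly when Compliance Debrief ends (back-to-back, no overlap) — done with Compliance Debrief.
Sprint Review starts exactly when Kickoff Call ends (back-to-back, no overlap) — done with Kickoff Call.
Research Check-in starts after Sprint Review ends.

Compliance Debrief & Kickoff Call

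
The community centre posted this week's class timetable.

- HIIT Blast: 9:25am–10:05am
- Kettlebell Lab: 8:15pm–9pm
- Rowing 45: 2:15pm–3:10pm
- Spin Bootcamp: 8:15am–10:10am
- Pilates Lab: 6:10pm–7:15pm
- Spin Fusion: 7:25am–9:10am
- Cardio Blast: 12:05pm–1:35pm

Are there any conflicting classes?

Yes

Check each pair: they overlap iff neither finishes before the other starts.
Sorted by start: Spin Fusion, Spin Bootcamp, HIIT Blast, Cardio Blast, Rowing 45, Pilates Lab, Kettlebell Lab.
Spin Bootcamp starts before Spin Fusion ends → Spin Fusion and Spin Bootcamp overlap.
That's a conflict, so the schedule is not conflict-free.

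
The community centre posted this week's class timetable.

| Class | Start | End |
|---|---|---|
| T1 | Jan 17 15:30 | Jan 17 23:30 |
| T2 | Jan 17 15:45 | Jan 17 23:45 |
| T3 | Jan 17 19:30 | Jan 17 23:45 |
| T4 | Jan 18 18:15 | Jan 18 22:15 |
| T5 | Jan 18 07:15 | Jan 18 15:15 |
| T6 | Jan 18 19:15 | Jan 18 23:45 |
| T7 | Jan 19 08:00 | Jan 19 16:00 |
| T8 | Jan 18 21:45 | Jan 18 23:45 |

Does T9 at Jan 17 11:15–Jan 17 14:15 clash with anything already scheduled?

T1: starts Jan 17 15:30 at or after T9 ends Jan 17 14:15 → clear.
T2: starts Jan 17 15:45 at or after T9 ends Jan 17 14:15 → clear.
T3: starts Jan 17 19:30 at or after T9 ends Jan 17 14:15 → clear.
T5: starts Jan 18 07:15 at or after T9 ends Jan 17 14:15 → clear.
T4: starts Jan 18 18:15 at or after T9 ends Jan 17 14:15 → clear.
T6: starts Jan 18 19:15 at or after T9 ends Jan 17 14:15 → clear.
T8: starts Jan 18 21:45 at or after T9 ends Jan 17 14:15 → clear.
T7: starts Jan 19 08:00 at or after T9 ends Jan 17 14:15 → clear.

No — it doesn't clash with anything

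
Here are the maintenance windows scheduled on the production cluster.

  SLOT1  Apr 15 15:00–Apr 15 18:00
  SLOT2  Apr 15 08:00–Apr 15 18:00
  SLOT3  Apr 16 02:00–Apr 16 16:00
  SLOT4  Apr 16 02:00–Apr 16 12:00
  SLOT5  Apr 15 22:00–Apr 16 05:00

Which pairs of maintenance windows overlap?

Two intervals overlap when each starts before the other ends.
Sorted by start: SLOT2, SLOT1, SLOT5, SLOT3, SLOT4.
SLOT1 starts before SLOT2 ends → SLOT2 and SLOT1 overlap.
SLOT5 starts after SLOT2 ends; SLOT2 is clear from here.
SLOT5 starts after SLOT1 ends; SLOT1 is clear from here.
SLOT3 starts before SLOT5 ends → SLOT5 and SLOT3 overlap.
SLOT4 starts before SLOT5 ends → SLOT5 and SLOT4 overlap.
SLOT4 starts before SLOT3 ends → SLOT3 and SLOT4 overlap.

SLOT1 & SLOT2, SLOT3 & SLOT4, SLOT3 & SLOT5, SLOT4 & SLOT5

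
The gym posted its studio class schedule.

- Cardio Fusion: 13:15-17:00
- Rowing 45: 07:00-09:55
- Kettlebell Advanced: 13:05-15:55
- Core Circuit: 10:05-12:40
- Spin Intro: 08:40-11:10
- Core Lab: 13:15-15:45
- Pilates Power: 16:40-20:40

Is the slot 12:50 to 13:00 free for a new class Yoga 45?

Yes — the slot is free

Rowing 45: ends 09:55 at or before Yoga 45 starts 12:50 → clear.
Spin Intro: ends 11:10 at or before Yoga 45 starts 12:50 → clear.
Core Circuit: ends 12:40 at or before Yoga 45 starts 12:50 → clear.
Kettlebell Advanced: starts 13:05 at or after Yoga 45 ends 13:00 → clear.
Cardio Fusion: starts 13:15 at or after Yoga 45 ends 13:00 → clear.
Core Lab: starts 13:15 at or after Yoga 45 ends 13:00 → clear.
Pilates Power: starts 16:40 at or after Yoga 45 ends 13:00 → clear.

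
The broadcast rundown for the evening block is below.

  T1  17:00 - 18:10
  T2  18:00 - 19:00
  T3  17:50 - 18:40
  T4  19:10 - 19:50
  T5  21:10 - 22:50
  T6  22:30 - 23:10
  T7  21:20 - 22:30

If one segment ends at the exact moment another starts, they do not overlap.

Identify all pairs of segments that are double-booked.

Sorted by start: T1, T3, T2, T4, T5, T7, T6.
T3 starts before T1 ends → T1 and T3 overlap.
T2 starts before T1 ends → T1 and T2 overlap.
T4 starts after T1 ends, so nothing later overlaps T1 either.
T2 starts before T3 ends → T3 and T2 overlap.
T4 starts after T3 ends, so nothing later overlaps T3 either.
T4 starts after T2 ends, so nothing later overlaps T2 either.
T5 starts after T4 ends, so nothing later overlaps T4 either.
T7 starts before T5 ends → T5 and T7 overlap.
T6 starts before T5 ends → T5 and T6 overlap.
T6 starts exactly when T7 ends (back-to-back, no overlap).

T1 & T2, T1 & T3, T2 & T3, T5 & T6, T5 & T7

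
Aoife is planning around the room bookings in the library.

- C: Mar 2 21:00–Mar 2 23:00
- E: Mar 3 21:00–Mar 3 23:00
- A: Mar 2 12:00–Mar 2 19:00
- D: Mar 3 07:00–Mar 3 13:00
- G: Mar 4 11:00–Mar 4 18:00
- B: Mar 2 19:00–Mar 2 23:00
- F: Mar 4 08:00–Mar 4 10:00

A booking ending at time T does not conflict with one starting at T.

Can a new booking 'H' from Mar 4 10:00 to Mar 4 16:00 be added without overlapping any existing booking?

A: ends Mar 2 19:00 at or before H starts Mar 4 10:00 → clear.
B: ends Mar 2 23:00 at or before H starts Mar 4 10:00 → clear.
C: ends Mar 2 23:00 at or before H starts Mar 4 10:00 → clear.
D: ends Mar 3 13:00 at or before H starts Mar 4 10:00 → clear.
E: ends Mar 3 23:00 at or before H starts Mar 4 10:00 → clear.
F: ends Mar 4 10:00 at or before H starts Mar 4 10:00 → clear.
G: starts Mar 4 11:00 before H ends Mar 4 16:00, and ends Mar 4 18:00 after H starts Mar 4 10:00 → overlap.
H overlaps G.

No — it overlaps G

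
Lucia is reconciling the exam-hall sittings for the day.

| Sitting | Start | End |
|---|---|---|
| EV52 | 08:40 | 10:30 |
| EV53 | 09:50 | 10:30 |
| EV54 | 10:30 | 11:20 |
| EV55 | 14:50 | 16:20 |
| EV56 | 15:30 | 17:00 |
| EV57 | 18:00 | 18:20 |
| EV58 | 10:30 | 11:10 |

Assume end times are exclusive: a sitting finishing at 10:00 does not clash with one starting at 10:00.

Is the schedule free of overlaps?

Sorted by start: EV52, EV53, EV54, EV58, EV55, EV56, EV57.
EV53 starts before EV52 ends → EV52 and EV53 overlap.
That's a conflict, so the schedule is not conflict-free.

No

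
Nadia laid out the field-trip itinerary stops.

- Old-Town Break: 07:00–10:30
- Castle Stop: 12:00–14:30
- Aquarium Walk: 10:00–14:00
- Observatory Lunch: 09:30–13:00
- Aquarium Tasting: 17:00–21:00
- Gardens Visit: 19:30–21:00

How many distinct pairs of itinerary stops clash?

Sorted by start: Old-Town Break, Observatory Lunch, Aquarium Walk, Castle Stop, Aquarium Tasting, Gardens Visit.
Observatory Lunch starts before Old-Town Break ends → Old-Town Break and Observatory Lunch overlap.
Aquarium Walk starts before Old-Town Break ends → Old-Town Break and Aquarium Walk overlap.
Castle Stop starts after Old-Town Break ends; Old-Town Break is clear from here.
Aquarium Walk starts before Observatory Lunch ends → Observatory Lunch and Aquarium Walk overlap.
Castle Stop starts before Observatory Lunch ends → Observatory Lunch and Castle Stop overlap.
Aquarium Tasting starts after Observatory Lunch ends; Observatory Lunch is clear from here.
Castle Stop starts before Aquarium Walk ends → Aquarium Walk and Castle Stop overlap.
Aquarium Tasting starts after Aquarium Walk ends; Aquarium Walk is clear from here.
Aquarium Tasting starts after Castle Stop ends; Castle Stop is clear from here.
Gardens Visit starts before Aquarium Tasting ends → Aquarium Tasting and Gardens Visit overlap.
Overlapping pairs: Aquarium Tasting & Gardens Visit, Aquarium Walk & Castle Stop, Aquarium Walk & Observatory Lunch, Aquarium Walk & Old-Town Break, Castle Stop & Observatory Lunch, Observatory Lunch & Old-Town Break — 6 in total.

6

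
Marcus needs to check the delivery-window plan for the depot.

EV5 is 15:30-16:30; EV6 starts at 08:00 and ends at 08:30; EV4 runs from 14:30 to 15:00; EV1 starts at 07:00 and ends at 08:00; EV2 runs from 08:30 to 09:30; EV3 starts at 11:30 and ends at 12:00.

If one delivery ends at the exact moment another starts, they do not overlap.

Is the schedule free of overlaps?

Sorted by start: EV1, EV6, EV2, EV3, EV4, EV5.
EV6 starts exactly when EV1 ends (back-to-back, no overlap), so nothing later overlaps EV1 either.
EV2 starts exactly when EV6 ends (back-to-back, no overlap), so nothing later overlaps EV6 either.
EV3 starts after EV2 ends, so nothing later overlaps EV2 either.
EV4 starts after EV3 ends, so nothing later overlaps EV3 either.
EV5 starts after EV4 ends.
Every pair is clear; the schedule has no overlaps.

Yes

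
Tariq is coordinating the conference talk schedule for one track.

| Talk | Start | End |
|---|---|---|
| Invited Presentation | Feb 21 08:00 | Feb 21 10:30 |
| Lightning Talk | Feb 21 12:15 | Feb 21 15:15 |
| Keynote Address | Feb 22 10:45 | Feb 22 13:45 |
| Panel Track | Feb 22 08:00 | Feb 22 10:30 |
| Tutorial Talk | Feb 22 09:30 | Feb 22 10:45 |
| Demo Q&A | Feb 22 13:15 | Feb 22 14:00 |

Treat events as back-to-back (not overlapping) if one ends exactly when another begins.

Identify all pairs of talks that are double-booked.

Sorted by start: Invited Presentation, Lightning Talk, Panel Track, Tutorial Talk, Keynote Address, Demo Q&A.
Lightning Talk starts after Invited Presentation ends; Invited Presentation is clear from here.
Panel Track starts after Lightning Talk ends; Lightning Talk is clear from here.
Tutorial Talk starts before Panel Track ends → Panel Track and Tutorial Talk overlap.
Keynote Address starts after Panel Track ends; Panel Track is clear from here.
Keynote Address starts exactly when Tutorial Talk ends (back-to-back, no overlap); Tutorial Talk is clear from here.
Demo Q&A starts before Keynote Address ends → Keynote Address and Demo Q&A overlap.

Demo Q&A & Keynote Address, Panel Track & Tutorial Talk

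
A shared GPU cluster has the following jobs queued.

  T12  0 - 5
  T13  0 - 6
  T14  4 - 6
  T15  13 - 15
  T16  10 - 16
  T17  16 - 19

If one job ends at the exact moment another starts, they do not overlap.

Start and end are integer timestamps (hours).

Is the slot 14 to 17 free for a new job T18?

T12: ends 5 at or before T18 starts 14 → clear.
T13: ends 6 at or before T18 starts 14 → clear.
T14: ends 6 at or before T18 starts 14 → clear.
T16: starts 10 before T18 ends 17, and ends 16 after T18 starts 14 → overlap.
T15: starts 13 before T18 ends 17, and ends 15 after T18 starts 14 → overlap.
T17: starts 16 before T18 ends 17, and ends 19 after T18 starts 14 → overlap.
T18 overlaps T15, T16, T17.

No — it overlaps T15, T16, T17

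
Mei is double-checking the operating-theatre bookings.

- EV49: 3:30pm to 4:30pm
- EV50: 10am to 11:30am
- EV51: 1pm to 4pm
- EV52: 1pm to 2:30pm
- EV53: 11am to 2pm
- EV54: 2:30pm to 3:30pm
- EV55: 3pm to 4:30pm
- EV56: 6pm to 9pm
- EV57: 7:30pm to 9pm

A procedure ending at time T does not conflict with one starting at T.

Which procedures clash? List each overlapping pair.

Sorted by start: EV50, EV53, EV51, EV52, EV54, EV55, EV49, EV56, EV57.
EV53 starts before EV50 ends → EV50 and EV53 overlap.
EV51 starts after EV50 ends, so nothing later overlaps EV50 either.
EV51 starts before EV53 ends → EV53 and EV51 overlap.
EV52 starts before EV53 ends → EV53 and EV52 overlap.
EV54 starts after EV53 ends, so nothing later overlaps EV53 either.
EV52 starts before EV51 ends → EV51 and EV52 overlap.
EV54 starts before EV51 ends → EV51 and EV54 overlap.
EV55 starts before EV51 ends → EV51 and EV55 overlap.
EV49 starts before EV51 ends → EV51 and EV49 overlap.
EV56 starts after EV51 ends, so nothing later overlaps EV51 either.
EV54 starts exactly when EV52 ends (back-to-back, no overlap), so nothing later overlaps EV52 either.
EV55 starts before EV54 ends → EV54 and EV55 overlap.
EV49 starts exactly when EV54 ends (back-to-back, no overlap), so nothing later overlaps EV54 either.
EV49 starts before EV55 ends → EV55 and EV49 overlap.
EV56 starts after EV55 ends, so nothing later overlaps EV55 either.
EV56 starts after EV49 ends, so nothing later overlaps EV49 either.
EV57 starts before EV56 ends → EV56 and EV57 overlap.

EV49 & EV51, EV49 & EV55, EV50 & EV53, EV51 & EV52, EV51 & EV53, EV51 & EV54, EV51 & EV55, EV52 & EV53, EV54 & EV55, EV56 & EV57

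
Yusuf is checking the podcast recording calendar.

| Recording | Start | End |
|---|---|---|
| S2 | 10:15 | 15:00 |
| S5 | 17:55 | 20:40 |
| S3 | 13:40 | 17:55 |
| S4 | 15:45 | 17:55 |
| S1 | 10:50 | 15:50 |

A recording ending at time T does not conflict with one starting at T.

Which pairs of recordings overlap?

S1 & S2, S1 & S3, S1 & S4, S2 & S3, S3 & S4

Check each pair: they overlap iff neither finishes before the other starts.
Sorted by start: S2, S1, S3, S4, S5.
S1 starts before S2 ends → S2 and S1 overlap.
S3 starts before S2 ends → S2 and S3 overlap.
S4 starts after S2 ends; S2 is clear from here.
S3 starts before S1 ends → S1 and S3 overlap.
S4 starts before S1 ends → S1 and S4 overlap.
S5 starts after S1 ends.
S4 starts before S3 ends → S3 and S4 overlap.
S5 starts exactly when S3 ends (back-to-back, no overlap).
S5 starts exactly when S4 ends (back-to-back, no overlap).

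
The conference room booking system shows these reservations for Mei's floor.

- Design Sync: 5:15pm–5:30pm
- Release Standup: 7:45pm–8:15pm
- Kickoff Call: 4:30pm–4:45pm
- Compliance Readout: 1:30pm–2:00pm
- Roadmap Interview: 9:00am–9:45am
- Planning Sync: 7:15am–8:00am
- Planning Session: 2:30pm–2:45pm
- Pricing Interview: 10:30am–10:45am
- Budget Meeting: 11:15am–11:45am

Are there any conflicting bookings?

Check each pair: they overlap iff neither finishes before the other starts.
Sorted by start: Planning Sync, Roadmap Interview, Pricing Interview, Budget Meeting, Compliance Readout, Planning Session, Kickoff Call, Design Sync, Release Standup.
Roadmap Interview starts after Planning Sync ends, so Planning Sync has no further overlaps.
Pricing Interview starts after Roadmap Interview ends, so Roadmap Interview has no further overlaps.
Budget Meeting starts after Pricing Interview ends, so Pricing Interview has no further overlaps.
Compliance Readout starts after Budget Meeting ends, so Budget Meeting has no further overlaps.
Planning Session starts after Compliance Readout ends, so Compliance Readout has no further overlaps.
Kickoff Call starts after Planning Session ends, so Planning Session has no further overlaps.
Design Sync starts after Kickoff Call ends, so Kickoff Call has no further overlaps.
Release Standup starts after Design Sync ends.
Every pair is clear; the schedule has no overlaps.

No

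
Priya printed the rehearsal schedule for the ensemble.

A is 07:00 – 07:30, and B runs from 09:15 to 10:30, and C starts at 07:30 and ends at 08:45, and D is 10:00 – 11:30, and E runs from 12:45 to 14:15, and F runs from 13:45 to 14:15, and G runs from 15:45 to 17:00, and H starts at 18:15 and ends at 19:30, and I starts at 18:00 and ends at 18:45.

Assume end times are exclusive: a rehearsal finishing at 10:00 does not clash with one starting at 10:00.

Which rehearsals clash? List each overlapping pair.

B & D, E & F, H & I

Sorted by start: A, C, B, D, E, F, G, I, H.
C starts exactly when A ends (back-to-back, no overlap) — done with A.
B starts after C ends — done with C.
D starts before B ends → B and D overlap.
E starts after B ends — done with B.
E starts after D ends — done with D.
F starts before E ends → E and F overlap.
G starts after E ends — done with E.
G starts after F ends — done with F.
I starts after G ends — done with G.
H starts before I ends → I and H overlap.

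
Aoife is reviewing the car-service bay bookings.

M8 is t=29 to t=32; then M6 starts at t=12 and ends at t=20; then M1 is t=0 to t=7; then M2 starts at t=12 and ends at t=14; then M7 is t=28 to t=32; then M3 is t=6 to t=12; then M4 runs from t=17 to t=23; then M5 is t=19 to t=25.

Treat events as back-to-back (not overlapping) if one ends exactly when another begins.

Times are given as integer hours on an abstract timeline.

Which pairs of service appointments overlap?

M1 & M3, M2 & M6, M4 & M5, M4 & M6, M5 & M6, M7 & M8

Sorted by start: M1, M3, M2, M6, M4, M5, M7, M8.
M3 starts before M1 ends → M1 and M3 overlap.
M2 starts after M1 ends, so M1 has no further overlaps.
M2 starts exactly when M3 ends (back-to-back, no overlap), so M3 has no further overlaps.
M6 starts before M2 ends → M2 and M6 overlap.
M4 starts after M2 ends, so M2 has no further overlaps.
M4 starts before M6 ends → M6 and M4 overlap.
M5 starts before M6 ends → M6 and M5 overlap.
M7 starts after M6 ends, so M6 has no further overlaps.
M5 starts before M4 ends → M4 and M5 overlap.
M7 starts after M4 ends, so M4 has no further overlaps.
M7 starts after M5 ends, so M5 has no further overlaps.
M8 starts before M7 ends → M7 and M8 overlap.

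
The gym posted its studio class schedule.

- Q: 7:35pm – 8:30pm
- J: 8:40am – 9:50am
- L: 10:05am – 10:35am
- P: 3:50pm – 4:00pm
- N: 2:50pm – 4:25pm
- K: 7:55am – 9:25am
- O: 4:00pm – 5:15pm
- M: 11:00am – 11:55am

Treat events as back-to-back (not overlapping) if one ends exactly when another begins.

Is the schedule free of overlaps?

No

Two intervals overlap when each starts before the other ends.
Sorted by start: K, J, L, M, N, P, O, Q.
J starts before K ends → K and J overlap.
That's a conflict, so the schedule is not conflict-free.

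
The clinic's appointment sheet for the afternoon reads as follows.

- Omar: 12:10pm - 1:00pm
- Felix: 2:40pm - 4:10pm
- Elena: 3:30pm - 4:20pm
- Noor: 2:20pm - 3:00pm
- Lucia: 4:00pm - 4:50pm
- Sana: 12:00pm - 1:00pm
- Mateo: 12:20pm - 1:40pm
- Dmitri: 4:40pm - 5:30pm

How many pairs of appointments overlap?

Sorted by start: Sana, Omar, Mateo, Noor, Felix, Elena, Lucia, Dmitri.
Omar starts before Sana ends → Sana and Omar overlap.
Mateo starts before Sana ends → Sana and Mateo overlap.
Noor starts after Sana ends; Sana is clear from here.
Mateo starts before Omar ends → Omar and Mateo overlap.
Noor starts after Omar ends; Omar is clear from here.
Noor starts after Mateo ends; Mateo is clear from here.
Felix starts before Noor ends → Noor and Felix overlap.
Elena starts after Noor ends; Noor is clear from here.
Elena starts before Felix ends → Felix and Elena overlap.
Lucia starts before Felix ends → Felix and Lucia overlap.
Dmitri starts after Felix ends.
Lucia starts before Elena ends → Elena and Lucia overlap.
Dmitri starts after Elena ends.
Dmitri starts before Lucia ends → Lucia and Dmitri overlap.
Overlapping pairs: Dmitri & Lucia, Elena & Felix, Elena & Lucia, Felix & Lucia, Felix & Noor, Mateo & Omar, Mateo & Sana, Omar & Sana — 8 in total.

8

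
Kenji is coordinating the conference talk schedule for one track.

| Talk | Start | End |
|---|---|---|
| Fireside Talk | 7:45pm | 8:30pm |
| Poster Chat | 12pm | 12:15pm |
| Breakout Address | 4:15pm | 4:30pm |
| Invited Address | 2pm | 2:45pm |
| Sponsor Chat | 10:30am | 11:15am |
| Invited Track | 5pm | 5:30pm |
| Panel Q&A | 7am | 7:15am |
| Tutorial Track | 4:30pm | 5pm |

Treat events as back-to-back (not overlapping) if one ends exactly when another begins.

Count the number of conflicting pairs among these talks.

Sorted by start: Panel Q&A, Sponsor Chat, Poster Chat, Invited Address, Breakout Address, Tutorial Track, Invited Track, Fireside Talk.
Sponsor Chat starts after Panel Q&A ends — done with Panel Q&A.
Poster Chat starts after Sponsor Chat ends — done with Sponsor Chat.
Invited Address starts after Poster Chat ends — done with Poster Chat.
Breakout Address starts after Invited Address ends — done with Invited Address.
Tutorial Track starts exactly when Breakout Address ends (back-to-back, no overlap) — done with Breakout Address.
Invited Track starts exactly when Tutorial Track ends (back-to-back, no overlap) — done with Tutorial Track.
Fireside Talk starts after Invited Track ends.
No pair overlaps.

0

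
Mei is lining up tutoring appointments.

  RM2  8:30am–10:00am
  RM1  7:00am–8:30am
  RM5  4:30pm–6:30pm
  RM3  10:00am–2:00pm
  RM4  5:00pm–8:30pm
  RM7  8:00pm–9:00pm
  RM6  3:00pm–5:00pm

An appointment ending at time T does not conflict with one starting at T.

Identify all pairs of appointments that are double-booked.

Two intervals overlap when each starts before the other ends.
Sorted by start: RM1, RM2, RM3, RM6, RM5, RM4, RM7.
RM2 starts exactly when RM1 ends (back-to-back, no overlap), so RM1 has no further overlaps.
RM3 starts exactly when RM2 ends (back-to-back, no overlap), so RM2 has no further overlaps.
RM6 starts after RM3 ends, so RM3 has no further overlaps.
RM5 starts before RM6 ends → RM6 and RM5 overlap.
RM4 starts exactly when RM6 ends (back-to-back, no overlap), so RM6 has no further overlaps.
RM4 starts before RM5 ends → RM5 and RM4 overlap.
RM7 starts after RM5 ends.
RM7 starts before RM4 ends → RM4 and RM7 overlap.

RM4 & RM5, RM4 & RM7, RM5 & RM6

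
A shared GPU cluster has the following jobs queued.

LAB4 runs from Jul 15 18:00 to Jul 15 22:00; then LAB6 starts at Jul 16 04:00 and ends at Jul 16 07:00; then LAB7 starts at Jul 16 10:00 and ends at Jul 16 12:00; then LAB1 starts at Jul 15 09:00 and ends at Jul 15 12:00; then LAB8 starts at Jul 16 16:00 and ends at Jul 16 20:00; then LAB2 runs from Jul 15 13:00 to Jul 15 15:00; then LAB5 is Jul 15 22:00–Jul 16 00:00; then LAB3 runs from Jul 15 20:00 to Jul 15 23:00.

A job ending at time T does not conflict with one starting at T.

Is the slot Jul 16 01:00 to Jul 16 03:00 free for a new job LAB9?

LAB1: ends Jul 15 12:00 at or before LAB9 starts Jul 16 01:00 → clear.
LAB2: ends Jul 15 15:00 at or before LAB9 starts Jul 16 01:00 → clear.
LAB4: ends Jul 15 22:00 at or before LAB9 starts Jul 16 01:00 → clear.
LAB3: ends Jul 15 23:00 at or before LAB9 starts Jul 16 01:00 → clear.
LAB5: ends Jul 16 00:00 at or before LAB9 starts Jul 16 01:00 → clear.
LAB6: starts Jul 16 04:00 at or after LAB9 ends Jul 16 03:00 → clear.
LAB7: starts Jul 16 10:00 at or after LAB9 ends Jul 16 03:00 → clear.
LAB8: starts Jul 16 16:00 at or after LAB9 ends Jul 16 03:00 → clear.

Yes — the slot is free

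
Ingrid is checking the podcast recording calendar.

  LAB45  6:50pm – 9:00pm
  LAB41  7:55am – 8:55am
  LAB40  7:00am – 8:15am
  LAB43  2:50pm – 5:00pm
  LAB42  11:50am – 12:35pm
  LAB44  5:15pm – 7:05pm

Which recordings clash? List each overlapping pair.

Two intervals overlap when each starts before the other ends.
Sorted by start: LAB40, LAB41, LAB42, LAB43, LAB44, LAB45.
LAB41 starts before LAB40 ends → LAB40 and LAB41 overlap.
LAB42 starts after LAB40 ends, so nothing later overlaps LAB40 either.
LAB42 starts after LAB41 ends, so nothing later overlaps LAB41 either.
LAB43 starts after LAB42 ends, so nothing later overlaps LAB42 either.
LAB44 starts after LAB43 ends, so nothing later overlaps LAB43 either.
LAB45 starts before LAB44 ends → LAB44 and LAB45 overlap.

LAB40 & LAB41, LAB44 & LAB45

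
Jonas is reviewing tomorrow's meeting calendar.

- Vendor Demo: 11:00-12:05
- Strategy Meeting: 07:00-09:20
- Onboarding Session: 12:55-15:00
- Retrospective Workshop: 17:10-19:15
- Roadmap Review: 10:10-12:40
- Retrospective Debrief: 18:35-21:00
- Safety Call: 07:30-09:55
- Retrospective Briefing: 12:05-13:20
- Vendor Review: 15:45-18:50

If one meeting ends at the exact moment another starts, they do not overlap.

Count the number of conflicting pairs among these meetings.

7

Sorted by start: Strategy Meeting, Safety Call, Roadmap Review, Vendor Demo, Retrospective Briefing, Onboarding Session, Vendor Review, Retrospective Workshop, Retrospective Debrief.
Safety Call starts before Strategy Meeting ends → Strategy Meeting and Safety Call overlap.
Roadmap Review starts after Strategy Meeting ends, so nothing later overlaps Strategy Meeting either.
Roadmap Review starts after Safety Call ends, so nothing later overlaps Safety Call either.
Vendor Demo starts before Roadmap Review ends → Roadmap Review and Vendor Demo overlap.
Retrospective Briefing starts before Roadmap Review ends → Roadmap Review and Retrospective Briefing overlap.
Onboarding Session starts after Roadmap Review ends, so nothing later overlaps Roadmap Review either.
Retrospective Briefing starts exactly when Vendor Demo ends (back-to-back, no overlap), so nothing later overlaps Vendor Demo either.
Onboarding Session starts before Retrospective Briefing ends → Retrospective Briefing and Onboarding Session overlap.
Vendor Review starts after Retrospective Briefing ends, so nothing later overlaps Retrospective Briefing either.
Vendor Review starts after Onboarding Session ends, so nothing later overlaps Onboarding Session either.
Retrospective Workshop starts before Vendor Review ends → Vendor Review and Retrospective Workshop overlap.
Retrospective Debrief starts before Vendor Review ends → Vendor Review and Retrospective Debrief overlap.
Retrospective Debrief starts before Retrospective Workshop ends → Retrospective Workshop and Retrospective Debrief overlap.
Overlapping pairs: Onboarding Session & Retrospective Briefing, Retrospective Briefing & Roadmap Review, Retrospective Debrief & Retrospective Workshop, Retrospective Debrief & Vendor Review, Retrospective Workshop & Vendor Review, Roadmap Review & Vendor Demo, Safety Call & Strategy Meeting — 7 in total.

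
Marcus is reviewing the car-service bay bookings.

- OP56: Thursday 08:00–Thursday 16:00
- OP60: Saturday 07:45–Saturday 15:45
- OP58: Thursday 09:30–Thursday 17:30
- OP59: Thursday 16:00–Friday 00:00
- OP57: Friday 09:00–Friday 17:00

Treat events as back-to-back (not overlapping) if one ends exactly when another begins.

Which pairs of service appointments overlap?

OP56 & OP58, OP58 & OP59

Sorted by start: OP56, OP58, OP59, OP57, OP60.
OP58 starts before OP56 ends → OP56 and OP58 overlap.
OP59 starts exactly when OP56 ends (back-to-back, no overlap), so OP56 has no further overlaps.
OP59 starts before OP58 ends → OP58 and OP59 overlap.
OP57 starts after OP58 ends, so OP58 has no further overlaps.
OP57 starts after OP59 ends, so OP59 has no further overlaps.
OP60 starts after OP57 ends.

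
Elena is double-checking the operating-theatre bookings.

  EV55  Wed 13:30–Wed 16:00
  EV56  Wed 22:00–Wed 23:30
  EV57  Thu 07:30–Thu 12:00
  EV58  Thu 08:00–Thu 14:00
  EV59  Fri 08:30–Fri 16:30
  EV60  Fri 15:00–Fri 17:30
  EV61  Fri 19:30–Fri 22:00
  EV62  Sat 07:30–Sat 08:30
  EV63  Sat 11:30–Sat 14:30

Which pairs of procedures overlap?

EV57 & EV58, EV59 & EV60

Check each pair: they overlap iff neither finishes before the other starts.
Sorted by start: EV55, EV56, EV57, EV58, EV59, EV60, EV61, EV62, EV63.
EV56 starts after EV55 ends, so EV55 has no further overlaps.
EV57 starts after EV56 ends, so EV56 has no further overlaps.
EV58 starts before EV57 ends → EV57 and EV58 overlap.
EV59 starts after EV57 ends, so EV57 has no further overlaps.
EV59 starts after EV58 ends, so EV58 has no further overlaps.
EV60 starts before EV59 ends → EV59 and EV60 overlap.
EV61 starts after EV59 ends, so EV59 has no further overlaps.
EV61 starts after EV60 ends, so EV60 has no further overlaps.
EV62 starts after EV61 ends, so EV61 has no further overlaps.
EV63 starts after EV62 ends.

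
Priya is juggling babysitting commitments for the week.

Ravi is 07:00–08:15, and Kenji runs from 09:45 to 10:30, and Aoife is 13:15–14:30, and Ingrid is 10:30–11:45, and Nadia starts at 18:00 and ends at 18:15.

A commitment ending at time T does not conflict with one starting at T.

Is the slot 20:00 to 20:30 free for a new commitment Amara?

Yes — the slot is free

Ravi: ends 08:15 at or before Amara starts 20:00 → clear.
Kenji: ends 10:30 at or before Amara starts 20:00 → clear.
Ingrid: ends 11:45 at or before Amara starts 20:00 → clear.
Aoife: ends 14:30 at or before Amara starts 20:00 → clear.
Nadia: ends 18:15 at or before Amara starts 20:00 → clear.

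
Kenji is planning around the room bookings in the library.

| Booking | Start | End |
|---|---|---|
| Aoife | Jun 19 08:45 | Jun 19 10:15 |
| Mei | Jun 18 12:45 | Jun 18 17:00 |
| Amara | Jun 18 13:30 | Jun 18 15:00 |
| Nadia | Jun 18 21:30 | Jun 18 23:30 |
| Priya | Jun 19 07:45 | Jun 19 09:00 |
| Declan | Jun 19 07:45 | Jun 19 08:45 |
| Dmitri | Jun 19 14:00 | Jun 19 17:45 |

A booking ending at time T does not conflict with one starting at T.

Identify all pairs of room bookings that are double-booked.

Sorted by start: Mei, Amara, Nadia, Priya, Declan, Aoife, Dmitri.
Amara starts before Mei ends → Mei and Amara overlap.
Nadia starts after Mei ends, so Mei has no further overlaps.
Nadia starts after Amara ends, so Amara has no further overlaps.
Priya starts after Nadia ends, so Nadia has no further overlaps.
Declan starts before Priya ends → Priya and Declan overlap.
Aoife starts before Priya ends → Priya and Aoife overlap.
Dmitri starts after Priya ends.
Aoife starts exactly when Declan ends (back-to-back, no overlap), so Declan has no further overlaps.
Dmitri starts after Aoife ends.

Amara & Mei, Aoife & Priya, Declan & Priya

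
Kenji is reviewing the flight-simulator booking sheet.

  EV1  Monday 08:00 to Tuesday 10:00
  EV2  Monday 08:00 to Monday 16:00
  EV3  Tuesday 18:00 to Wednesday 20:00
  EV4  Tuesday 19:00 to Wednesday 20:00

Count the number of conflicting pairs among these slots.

Sorted by start: EV1, EV2, EV3, EV4.
EV2 starts before EV1 ends → EV1 and EV2 overlap.
EV3 starts after EV1 ends, so nothing later overlaps EV1 either.
EV3 starts after EV2 ends, so nothing later overlaps EV2 either.
EV4 starts before EV3 ends → EV3 and EV4 overlap.
Overlapping pairs: EV1 & EV2, EV3 & EV4 — 2 in total.

2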